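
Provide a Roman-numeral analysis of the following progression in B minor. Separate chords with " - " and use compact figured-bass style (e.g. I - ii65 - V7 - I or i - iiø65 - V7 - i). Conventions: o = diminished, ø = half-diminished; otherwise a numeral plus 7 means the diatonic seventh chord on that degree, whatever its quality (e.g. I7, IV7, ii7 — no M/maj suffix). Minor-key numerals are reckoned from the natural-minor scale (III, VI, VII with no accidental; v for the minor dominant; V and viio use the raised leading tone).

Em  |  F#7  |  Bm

Em: root E is the subdominant; minor triad there is iv.
F#7: dominant seventh chord on F# = scale degree 5 → V7.
Bm: root B is the tonic; minor triad there is i.

iv - V7 - i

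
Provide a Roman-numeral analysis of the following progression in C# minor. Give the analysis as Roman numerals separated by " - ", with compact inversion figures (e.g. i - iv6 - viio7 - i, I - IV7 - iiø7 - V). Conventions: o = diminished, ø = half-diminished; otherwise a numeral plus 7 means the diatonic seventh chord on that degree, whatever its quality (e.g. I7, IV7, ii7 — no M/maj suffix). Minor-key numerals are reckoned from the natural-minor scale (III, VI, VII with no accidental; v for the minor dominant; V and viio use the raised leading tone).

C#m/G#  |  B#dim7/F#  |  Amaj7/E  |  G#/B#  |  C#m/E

i64 - viio43 - VI43 - V6 - i6

C#m/G#: root C# is the tonic; minor triad there is i64.
B#dim7/F#: root B# is the leading tone; fully diminished seventh chord there is viio43.
Amaj7/E: root A is the submediant; major seventh chord there is VI43.
G#/B#: major triad on G# = scale degree 5 → V6.
C#m/E has root C#, degree 1 in C# minor, so i6.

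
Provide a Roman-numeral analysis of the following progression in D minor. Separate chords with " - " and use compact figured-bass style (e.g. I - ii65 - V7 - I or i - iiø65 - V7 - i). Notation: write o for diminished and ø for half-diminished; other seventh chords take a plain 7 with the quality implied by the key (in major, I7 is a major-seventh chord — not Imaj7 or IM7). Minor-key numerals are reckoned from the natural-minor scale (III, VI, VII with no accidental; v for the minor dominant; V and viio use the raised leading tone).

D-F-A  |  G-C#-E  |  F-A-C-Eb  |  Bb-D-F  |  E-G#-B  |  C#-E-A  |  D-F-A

i - viio64 - V7/VI - VI - V/V - V6 - i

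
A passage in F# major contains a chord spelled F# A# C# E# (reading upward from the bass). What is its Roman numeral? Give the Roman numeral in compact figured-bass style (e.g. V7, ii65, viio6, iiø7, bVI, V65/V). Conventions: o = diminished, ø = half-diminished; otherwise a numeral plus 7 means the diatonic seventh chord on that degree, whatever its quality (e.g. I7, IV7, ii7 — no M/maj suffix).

The pitches F#-A#-C#-E# form a major seventh chord rooted on F#.
F# is scale degree 1 in F# major, and a major seventh chord on that degree is written I7.

I7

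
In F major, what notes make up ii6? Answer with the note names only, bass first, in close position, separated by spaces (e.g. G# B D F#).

In F major, the second degree is G, and the diatonic chord built there is a minor triad.
That chord is spelled G-Bb-D.
The figured bass 6 indicates first inversion, placing the third (Bb) in the bass: Bb-D-G.

Bb D G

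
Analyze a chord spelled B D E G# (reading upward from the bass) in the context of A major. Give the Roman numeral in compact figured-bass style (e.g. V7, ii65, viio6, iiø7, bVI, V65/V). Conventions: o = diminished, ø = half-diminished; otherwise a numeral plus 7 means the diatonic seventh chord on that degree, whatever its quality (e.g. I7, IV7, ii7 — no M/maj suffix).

V43

The pitches E-G#-B-D form a dominant seventh chord rooted on E.
In A major, E is the dominant; the diatonic dominant seventh chord there is V7.
With B in the bass the chord is in second inversion, so the figured bass is 43.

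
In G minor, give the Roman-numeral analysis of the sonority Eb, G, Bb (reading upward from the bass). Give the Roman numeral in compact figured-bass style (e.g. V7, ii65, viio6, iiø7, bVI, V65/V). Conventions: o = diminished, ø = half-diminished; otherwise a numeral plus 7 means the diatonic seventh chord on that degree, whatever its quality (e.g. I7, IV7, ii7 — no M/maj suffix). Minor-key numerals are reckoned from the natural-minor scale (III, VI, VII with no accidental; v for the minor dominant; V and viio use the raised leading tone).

The pitches Eb-G-Bb form a major triad rooted on Eb.
In G minor, Eb is the submediant; the diatonic major triad there is VI.

VI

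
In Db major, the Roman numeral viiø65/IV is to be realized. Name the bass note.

Ab

The applied chord viiø65/IV is rooted on F: F-Ab-Cb-Eb.
The figure 65 means first inversion — the third is in the bass.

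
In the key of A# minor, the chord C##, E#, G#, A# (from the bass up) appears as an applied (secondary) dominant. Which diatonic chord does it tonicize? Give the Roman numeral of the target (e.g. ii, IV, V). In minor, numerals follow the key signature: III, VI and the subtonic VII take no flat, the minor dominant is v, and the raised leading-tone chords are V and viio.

The chord is a dominant seventh chord on A#.
A dominant resolves down a perfect fifth: A# → D#. In A# minor, D# is scale degree 4, i.e. iv.

iv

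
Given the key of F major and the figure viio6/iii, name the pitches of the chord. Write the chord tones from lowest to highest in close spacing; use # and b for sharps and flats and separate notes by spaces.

viio6/iii is a secondary leading-tone chord. The target iii is A in F major; the applied chord is rooted a semitone below, on G#.
Building a diminished triad on G# gives G#-B-D.
With the 6 figure the chord is in first inversion; from the bass B upward in close position it reads B-D-G#.

B D G#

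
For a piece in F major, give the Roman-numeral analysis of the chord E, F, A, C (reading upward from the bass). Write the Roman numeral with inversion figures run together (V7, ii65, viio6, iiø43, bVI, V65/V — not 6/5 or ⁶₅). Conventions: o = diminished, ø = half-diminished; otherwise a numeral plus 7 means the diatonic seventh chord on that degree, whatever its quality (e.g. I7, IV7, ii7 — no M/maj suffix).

I42

The pitches F-A-C-E form a major seventh chord rooted on F.
F is scale degree 1 in F major, and a major seventh chord on that degree is written I7.
With E in the bass the chord is in third inversion, so the figured bass is 42.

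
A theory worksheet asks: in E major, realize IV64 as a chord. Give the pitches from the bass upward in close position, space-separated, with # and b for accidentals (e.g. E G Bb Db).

The numeral's case and figure indicate a major triad. In E major its root, scale degree 4, is A.
Stacking thirds from A gives A-C#-E.
With the 64 figure the chord is in second inversion; from the bass E upward in close position it reads E-A-C#.

E A C#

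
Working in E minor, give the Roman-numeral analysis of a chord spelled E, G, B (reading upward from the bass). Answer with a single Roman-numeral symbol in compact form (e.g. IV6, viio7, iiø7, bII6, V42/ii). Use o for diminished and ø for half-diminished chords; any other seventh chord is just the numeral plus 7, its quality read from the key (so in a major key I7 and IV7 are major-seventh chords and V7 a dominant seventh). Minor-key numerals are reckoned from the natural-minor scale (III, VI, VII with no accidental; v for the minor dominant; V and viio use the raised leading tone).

i

The pitches E-G-B form a minor triad rooted on E.
E is scale degree 1 in E minor, and a minor triad on that degree is written i.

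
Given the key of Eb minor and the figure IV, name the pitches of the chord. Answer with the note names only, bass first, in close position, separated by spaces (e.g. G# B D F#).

Ab C Eb

Scale degree 4 in Eb minor is Ab; here the chord built on it is altered to a major triad. IV is the major subdominant, borrowed from the parallel major.
So the chord is Ab-C-Eb.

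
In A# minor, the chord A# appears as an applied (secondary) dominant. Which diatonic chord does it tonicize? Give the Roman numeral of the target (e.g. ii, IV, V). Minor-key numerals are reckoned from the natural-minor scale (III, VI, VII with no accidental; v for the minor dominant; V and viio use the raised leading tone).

iv

The chord is a major triad on A#.
A dominant resolves down a perfect fifth: A# → D#. In A# minor, D# is scale degree 4, i.e. iv.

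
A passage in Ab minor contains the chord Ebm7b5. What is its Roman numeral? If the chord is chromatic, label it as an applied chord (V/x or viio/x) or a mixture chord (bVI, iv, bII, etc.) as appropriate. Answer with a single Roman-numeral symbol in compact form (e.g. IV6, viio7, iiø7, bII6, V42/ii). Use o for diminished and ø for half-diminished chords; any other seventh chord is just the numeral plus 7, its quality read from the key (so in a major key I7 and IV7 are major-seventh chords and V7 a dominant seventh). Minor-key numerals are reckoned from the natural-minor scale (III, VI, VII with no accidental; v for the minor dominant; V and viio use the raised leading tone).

viiø7/VI

The pitches Eb-Gb-Bbb-Db form a half-diminished seventh chord rooted on Eb.
Eb sits a half step below Fb (VI in Ab minor); a diminished chord there is the applied leading-tone chord of VI.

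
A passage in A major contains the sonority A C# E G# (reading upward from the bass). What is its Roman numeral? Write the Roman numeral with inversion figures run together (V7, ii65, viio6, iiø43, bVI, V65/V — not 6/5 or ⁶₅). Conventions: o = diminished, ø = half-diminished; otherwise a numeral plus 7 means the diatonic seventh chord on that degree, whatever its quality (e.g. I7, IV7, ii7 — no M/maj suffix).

Stacked in thirds the chord is A-C#-E-G#: a major seventh chord on A.
In A major, A is the tonic; the diatonic major seventh chord there is I7.

I7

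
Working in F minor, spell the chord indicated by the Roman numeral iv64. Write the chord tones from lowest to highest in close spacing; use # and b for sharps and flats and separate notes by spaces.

F Bb Db

In F minor, the fourth degree is Bb, and the diatonic chord built there is a minor triad.
That chord is spelled Bb-Db-F.
With the 64 figure the chord is in second inversion; from the bass F upward in close position it reads F-Bb-Db.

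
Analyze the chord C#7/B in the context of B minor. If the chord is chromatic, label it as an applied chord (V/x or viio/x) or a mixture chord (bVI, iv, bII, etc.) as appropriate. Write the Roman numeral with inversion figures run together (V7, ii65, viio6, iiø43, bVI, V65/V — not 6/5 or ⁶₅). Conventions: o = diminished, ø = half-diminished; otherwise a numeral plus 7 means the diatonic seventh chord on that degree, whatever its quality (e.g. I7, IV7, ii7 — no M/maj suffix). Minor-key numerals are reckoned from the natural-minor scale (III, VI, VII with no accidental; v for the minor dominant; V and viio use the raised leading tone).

V42/V

Stacked in thirds the chord is C#-E#-G#-B: a dominant seventh chord on C#.
C# is not a diatonic chord root with this quality in B minor, but it lies a perfect fifth above F# (V), so the chord functions as an applied dominant of V.
With B in the bass the chord is in third inversion, so the figured bass is 42.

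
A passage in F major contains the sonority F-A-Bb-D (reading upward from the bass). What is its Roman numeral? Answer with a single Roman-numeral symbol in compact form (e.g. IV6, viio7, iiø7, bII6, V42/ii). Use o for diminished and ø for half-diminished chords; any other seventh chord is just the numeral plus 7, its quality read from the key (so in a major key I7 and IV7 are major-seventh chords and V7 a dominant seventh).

IV43

Stacked in thirds the chord is Bb-D-F-A: a major seventh chord on Bb.
Bb is scale degree 4 in F major, and a major seventh chord on that degree is written IV7.
With F in the bass the chord is in second inversion, so the figured bass is 43.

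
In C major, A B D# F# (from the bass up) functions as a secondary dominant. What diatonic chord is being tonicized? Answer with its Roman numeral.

The chord is a dominant seventh chord on B.
A dominant resolves down a perfect fifth: B → E. In C major, E is scale degree 3, i.e. iii.

iii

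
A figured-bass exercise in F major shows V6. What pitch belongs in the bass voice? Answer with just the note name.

E

V in F major has root C; the chord is C-E-G.
The figure 6 means first inversion — the third is in the bass.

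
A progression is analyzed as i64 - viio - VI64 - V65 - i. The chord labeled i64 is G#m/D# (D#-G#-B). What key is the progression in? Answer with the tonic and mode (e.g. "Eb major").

G# minor

The chord G#m/D# is a minor triad rooted on G#; its label is i64.
If G# is scale degree 1 and the mode makes that degree carry a minor triad, the tonic is G# and the mode is minor.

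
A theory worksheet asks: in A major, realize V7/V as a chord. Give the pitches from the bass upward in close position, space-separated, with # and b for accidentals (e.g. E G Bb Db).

B D# F# A

V7/V is a secondary dominant — the dominant seventh of V. V in A major is E, so the applied chord's root is B, a perfect fifth above.
Building a dominant seventh chord on B gives B-D#-F#-A.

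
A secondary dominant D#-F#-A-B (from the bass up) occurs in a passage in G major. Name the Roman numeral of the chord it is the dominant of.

The chord is a dominant seventh chord on B.
A dominant resolves down a perfect fifth: B → E. In G major, E is scale degree 6, i.e. vi.

vi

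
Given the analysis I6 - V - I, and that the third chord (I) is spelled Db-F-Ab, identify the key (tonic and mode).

I is given as Db-F-Ab — a major triad with root Db.
If Db is scale degree 1 and the mode makes that degree carry a major triad, the tonic is Db and the mode is major.

Db major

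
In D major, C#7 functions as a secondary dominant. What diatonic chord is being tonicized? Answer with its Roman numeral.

iii

The chord is a dominant seventh chord on C#.
A dominant resolves down a perfect fifth: C# → F#. In D major, F# is scale degree 3, i.e. iii.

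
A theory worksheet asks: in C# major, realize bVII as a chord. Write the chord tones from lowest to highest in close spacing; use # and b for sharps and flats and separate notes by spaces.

B D# F#

Scale degree 7 in C# major is B#; lowering it a half step gives B. bVII is a major triad on the lowered seventh degree (the subtonic), borrowed from the parallel minor.
So the chord is B-D#-F#.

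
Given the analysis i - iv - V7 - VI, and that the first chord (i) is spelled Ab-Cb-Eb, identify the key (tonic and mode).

Ab minor

The chord Abm is a minor triad rooted on Ab; its label is i.
If Ab is scale degree 1 and the mode makes that degree carry a minor triad, the tonic is Ab and the mode is minor.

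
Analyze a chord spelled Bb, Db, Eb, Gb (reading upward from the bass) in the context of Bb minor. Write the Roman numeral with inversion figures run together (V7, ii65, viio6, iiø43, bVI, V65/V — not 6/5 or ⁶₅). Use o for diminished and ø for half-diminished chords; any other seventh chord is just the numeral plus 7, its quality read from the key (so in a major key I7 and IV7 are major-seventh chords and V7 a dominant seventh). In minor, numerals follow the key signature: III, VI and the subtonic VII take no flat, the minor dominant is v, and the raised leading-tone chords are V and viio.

Stacked in thirds the chord is Eb-Gb-Bb-Db: a minor seventh chord on Eb.
In Bb minor, Eb is the subdominant; the diatonic minor seventh chord there is iv7.
With Bb in the bass the chord is in second inversion, so the figured bass is 43.

iv43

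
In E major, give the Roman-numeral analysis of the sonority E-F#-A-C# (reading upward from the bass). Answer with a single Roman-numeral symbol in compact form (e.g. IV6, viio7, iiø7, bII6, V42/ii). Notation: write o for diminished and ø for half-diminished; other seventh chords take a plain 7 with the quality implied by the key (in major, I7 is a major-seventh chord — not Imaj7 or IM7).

ii42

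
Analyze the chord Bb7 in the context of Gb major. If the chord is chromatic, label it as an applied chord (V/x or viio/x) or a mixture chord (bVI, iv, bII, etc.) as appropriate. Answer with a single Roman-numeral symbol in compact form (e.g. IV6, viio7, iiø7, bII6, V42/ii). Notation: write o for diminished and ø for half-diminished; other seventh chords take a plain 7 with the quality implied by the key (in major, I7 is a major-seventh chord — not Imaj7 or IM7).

Stacked in thirds the chord is Bb-D-F-Ab: a dominant seventh chord on Bb.
Bb is not a diatonic chord root with this quality in Gb major, but it lies a perfect fifth above Eb (vi), so the chord functions as an applied dominant of vi.

V7/vi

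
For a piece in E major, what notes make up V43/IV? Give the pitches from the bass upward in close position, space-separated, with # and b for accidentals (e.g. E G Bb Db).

B D E G#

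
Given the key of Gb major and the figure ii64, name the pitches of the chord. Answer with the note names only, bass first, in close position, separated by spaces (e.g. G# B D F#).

Eb Ab Cb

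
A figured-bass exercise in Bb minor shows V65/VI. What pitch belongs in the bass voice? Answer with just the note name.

F

The applied chord V65/VI is rooted on Db: Db-F-Ab-Cb.
The figure 65 means first inversion — the third is in the bass.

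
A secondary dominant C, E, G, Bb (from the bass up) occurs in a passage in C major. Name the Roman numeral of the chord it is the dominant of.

The chord is a dominant seventh chord on C.
A dominant resolves down a perfect fifth: C → F. In C major, F is scale degree 4, i.e. IV.

IV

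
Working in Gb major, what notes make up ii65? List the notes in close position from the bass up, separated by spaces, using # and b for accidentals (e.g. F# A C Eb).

Cb Eb Gb Ab

In Gb major, scale degree 2 is Ab, and the diatonic chord built there is a minor seventh chord.
That chord is spelled Ab-Cb-Eb-Gb.
The figured bass 65 indicates first inversion, placing the third (Cb) in the bass: Cb-Eb-Gb-Ab.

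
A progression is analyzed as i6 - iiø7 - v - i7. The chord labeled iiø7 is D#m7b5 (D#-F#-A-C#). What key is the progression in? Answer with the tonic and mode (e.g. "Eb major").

C# minor

The anchor chord is a half-diminished seventh chord on D#, labeled iiø7.
iiø7 on D# implies D# is the supertonic; that puts the tonic at C#, and the lowercase numeral fits minor mode.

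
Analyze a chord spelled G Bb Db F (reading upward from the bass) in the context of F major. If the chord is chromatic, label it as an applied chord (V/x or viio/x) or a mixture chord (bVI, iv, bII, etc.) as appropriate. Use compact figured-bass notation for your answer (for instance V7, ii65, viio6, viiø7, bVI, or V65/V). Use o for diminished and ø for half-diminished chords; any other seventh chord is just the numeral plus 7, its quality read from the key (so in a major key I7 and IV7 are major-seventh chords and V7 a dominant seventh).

iiø7

Stacked in thirds the chord is G-Bb-Db-F: a half-diminished seventh chord on G.
G is the second degree of F major. This is the half-diminished supertonic seventh, borrowed from the parallel minor.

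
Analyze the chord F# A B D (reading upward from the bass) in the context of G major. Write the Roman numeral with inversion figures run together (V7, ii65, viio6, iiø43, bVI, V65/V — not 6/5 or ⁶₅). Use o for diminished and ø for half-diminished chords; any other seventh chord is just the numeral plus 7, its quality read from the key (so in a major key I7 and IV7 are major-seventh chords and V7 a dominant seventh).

The pitches B-D-F#-A form a minor seventh chord rooted on B.
B is scale degree 3 in G major, and a minor seventh chord on that degree is written iii7.
With F# in the bass the chord is in second inversion, so the figured bass is 43.

iii43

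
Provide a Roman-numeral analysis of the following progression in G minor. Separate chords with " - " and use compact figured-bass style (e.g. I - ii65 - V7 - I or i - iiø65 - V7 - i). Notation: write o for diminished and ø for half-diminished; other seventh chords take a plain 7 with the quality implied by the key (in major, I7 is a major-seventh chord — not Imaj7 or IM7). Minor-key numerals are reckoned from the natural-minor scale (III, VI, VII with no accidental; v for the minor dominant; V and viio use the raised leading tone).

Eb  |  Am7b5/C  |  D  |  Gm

Eb: major triad on Eb = scale degree 6 → VI.
Am7b5/C: root A is the supertonic; half-diminished seventh chord there is iiø65.
D: major triad on D = scale degree 5 → V.
Gm: root G is the tonic; minor triad there is i.

VI - iiø65 - V - i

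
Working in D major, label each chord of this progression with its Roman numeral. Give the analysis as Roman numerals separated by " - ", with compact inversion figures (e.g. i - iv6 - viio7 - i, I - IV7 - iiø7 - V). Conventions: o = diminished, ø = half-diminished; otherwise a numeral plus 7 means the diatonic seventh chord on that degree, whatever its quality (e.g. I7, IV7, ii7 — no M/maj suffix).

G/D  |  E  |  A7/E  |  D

G/D has root G, degree 4 in D major, so IV64.
E: a major triad on E, the applied dominant of V → V/V.
A7/E has root A, degree 5 in D major, so V43.
D has root D, degree 1 in D major, so I.

IV64 - V/V - V43 - I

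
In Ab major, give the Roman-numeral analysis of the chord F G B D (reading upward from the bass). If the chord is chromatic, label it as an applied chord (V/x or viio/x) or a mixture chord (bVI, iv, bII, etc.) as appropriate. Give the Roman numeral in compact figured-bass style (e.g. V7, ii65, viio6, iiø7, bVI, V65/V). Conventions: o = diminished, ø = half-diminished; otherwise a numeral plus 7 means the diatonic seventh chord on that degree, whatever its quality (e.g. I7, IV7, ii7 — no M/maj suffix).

Stacked in thirds the chord is G-B-D-F: a dominant seventh chord on G.
G is not a diatonic chord root with this quality in Ab major, but it lies a perfect fifth above C (iii), so the chord functions as an applied dominant of iii.
With F in the bass the chord is in third inversion, so the figured bass is 42.

V42/iii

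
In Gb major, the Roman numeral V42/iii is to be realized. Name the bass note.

The applied chord V42/iii is rooted on F: F-A-C-Eb.
The figure 42 means third inversion — the seventh is in the bass.

Eb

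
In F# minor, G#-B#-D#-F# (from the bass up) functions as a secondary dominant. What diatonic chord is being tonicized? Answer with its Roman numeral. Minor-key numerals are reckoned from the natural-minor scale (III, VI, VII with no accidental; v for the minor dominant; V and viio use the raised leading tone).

V

The chord is a dominant seventh chord on G#.
A dominant resolves down a perfect fifth: G# → C#. In F# minor, C# is scale degree 5, i.e. V.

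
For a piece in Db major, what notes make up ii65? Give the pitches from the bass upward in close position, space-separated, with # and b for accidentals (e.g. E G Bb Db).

Gb Bb Db Eb

In Db major, the second degree is Eb, and the diatonic chord built there is a minor seventh chord.
Stacking thirds from Eb gives Eb-Gb-Bb-Db.
The figured bass 65 indicates first inversion, placing the third (Gb) in the bass: Gb-Bb-Db-Eb.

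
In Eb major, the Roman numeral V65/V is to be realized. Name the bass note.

A

The applied chord V65/V is rooted on F: F-A-C-Eb.
The figure 65 means first inversion — the third is in the bass.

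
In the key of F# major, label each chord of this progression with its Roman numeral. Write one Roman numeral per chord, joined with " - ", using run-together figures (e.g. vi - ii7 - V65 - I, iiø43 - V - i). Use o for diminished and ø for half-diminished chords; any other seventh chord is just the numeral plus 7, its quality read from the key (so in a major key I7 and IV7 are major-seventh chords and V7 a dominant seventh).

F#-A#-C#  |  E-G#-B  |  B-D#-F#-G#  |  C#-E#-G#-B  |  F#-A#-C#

F#-A#-C#: major triad on F# = scale degree 1 → I.
E-G#-B is non-diatonic — bVII, a mixture chord from F# minor.
B-D#-F#-G#: minor seventh chord on G# = scale degree 2 → ii65.
C#-E#-G#-B: dominant seventh chord on C# = scale degree 5 → V7.
F#-A#-C#: major triad on F# = scale degree 1 → I.

I - bVII - ii65 - V7 - I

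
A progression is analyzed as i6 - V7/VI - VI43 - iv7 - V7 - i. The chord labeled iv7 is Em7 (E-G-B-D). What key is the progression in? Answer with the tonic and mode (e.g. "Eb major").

The anchor chord is a minor seventh chord on E, labeled iv7.
If E is scale degree 4 and the mode makes that degree carry a minor seventh chord, the tonic is B and the mode is minor.

B minor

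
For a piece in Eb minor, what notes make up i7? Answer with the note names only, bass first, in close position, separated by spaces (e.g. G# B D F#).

The numeral's case and figure indicate a minor seventh chord. In Eb minor its root, scale degree 1, is Eb.
That chord is spelled Eb-Gb-Bb-Db.

Eb Gb Bb Db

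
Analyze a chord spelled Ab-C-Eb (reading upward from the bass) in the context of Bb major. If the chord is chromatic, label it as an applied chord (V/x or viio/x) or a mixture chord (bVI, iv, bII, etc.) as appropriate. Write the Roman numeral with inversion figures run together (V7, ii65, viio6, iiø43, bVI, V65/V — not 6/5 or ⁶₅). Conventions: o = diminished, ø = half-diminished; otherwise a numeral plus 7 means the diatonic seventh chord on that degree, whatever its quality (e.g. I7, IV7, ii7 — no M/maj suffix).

Stacked in thirds the chord is Ab-C-Eb: a major triad on Ab.
Ab is the lowered seventh degree of Bb major (diatonic 7 would be A). This is a major triad on the lowered seventh degree (the subtonic), borrowed from the parallel minor.

bVII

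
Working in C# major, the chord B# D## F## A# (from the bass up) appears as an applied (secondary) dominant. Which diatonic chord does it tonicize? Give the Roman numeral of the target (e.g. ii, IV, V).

iii

The chord is a dominant seventh chord on B#.
A dominant resolves down a perfect fifth: B# → E#. In C# major, E# is scale degree 3, i.e. iii.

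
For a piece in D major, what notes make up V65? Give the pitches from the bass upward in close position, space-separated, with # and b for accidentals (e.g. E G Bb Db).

The numeral's case and figure indicate a dominant seventh chord. In D major its root, the fifth degree, is A.
That chord is spelled A-C#-E-G.
The figured bass 65 indicates first inversion, placing the third (C#) in the bass: C#-E-G-A.

C# E G A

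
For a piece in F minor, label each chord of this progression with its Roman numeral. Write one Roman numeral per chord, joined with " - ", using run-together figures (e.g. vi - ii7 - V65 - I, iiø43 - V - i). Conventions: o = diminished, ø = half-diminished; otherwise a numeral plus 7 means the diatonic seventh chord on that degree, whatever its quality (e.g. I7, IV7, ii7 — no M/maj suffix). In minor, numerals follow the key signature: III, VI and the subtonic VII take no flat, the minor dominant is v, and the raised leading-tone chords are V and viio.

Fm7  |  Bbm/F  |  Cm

Fm7 has root F, degree 1 in F minor, so i7.
Bbm/F: root Bb is the subdominant; minor triad there is iv64.
Cm: minor triad on C = scale degree 5 → v.

i7 - iv64 - v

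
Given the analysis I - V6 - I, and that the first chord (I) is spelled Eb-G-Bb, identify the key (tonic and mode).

The chord Eb is a major triad rooted on Eb; its label is I.
If Eb is scale degree 1 and the mode makes that degree carry a major triad, the tonic is Eb and the mode is major.

Eb major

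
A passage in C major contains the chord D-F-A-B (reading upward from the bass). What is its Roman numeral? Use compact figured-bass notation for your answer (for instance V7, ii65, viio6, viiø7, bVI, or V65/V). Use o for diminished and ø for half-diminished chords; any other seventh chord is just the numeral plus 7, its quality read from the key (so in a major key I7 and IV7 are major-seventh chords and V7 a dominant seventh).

The pitches B-D-F-A form a half-diminished seventh chord rooted on B.
In C major, B is the leading tone; the diatonic half-diminished seventh chord there is viiø7.
With D in the bass the chord is in first inversion, so the figured bass is 65.

viiø65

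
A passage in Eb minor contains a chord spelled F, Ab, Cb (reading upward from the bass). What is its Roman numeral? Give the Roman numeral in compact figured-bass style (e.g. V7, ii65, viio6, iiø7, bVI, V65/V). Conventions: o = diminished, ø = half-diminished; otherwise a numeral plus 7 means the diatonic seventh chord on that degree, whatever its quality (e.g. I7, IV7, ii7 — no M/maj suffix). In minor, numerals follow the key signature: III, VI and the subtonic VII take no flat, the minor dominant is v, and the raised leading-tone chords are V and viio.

Stacked in thirds the chord is F-Ab-Cb: a diminished triad on F.
In Eb minor, F is the supertonic; the diatonic diminished triad there is iio.

iio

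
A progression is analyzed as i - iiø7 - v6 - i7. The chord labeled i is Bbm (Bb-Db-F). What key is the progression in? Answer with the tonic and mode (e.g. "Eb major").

Bb minor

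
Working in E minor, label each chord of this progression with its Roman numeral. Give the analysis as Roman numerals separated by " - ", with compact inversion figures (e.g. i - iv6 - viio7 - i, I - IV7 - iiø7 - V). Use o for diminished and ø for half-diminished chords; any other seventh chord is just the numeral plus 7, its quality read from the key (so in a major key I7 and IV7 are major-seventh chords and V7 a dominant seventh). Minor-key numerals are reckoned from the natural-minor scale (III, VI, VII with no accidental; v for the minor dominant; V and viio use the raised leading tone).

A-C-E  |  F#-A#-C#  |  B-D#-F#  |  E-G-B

A-C-E has root A, degree 4 in E minor, so iv.
F#-A#-C#: a major triad on F#, the applied dominant of V → V/V.
B-D#-F# has root B, degree 5 in E minor, so V.
E-G-B: minor triad on E = scale degree 1 → i.

iv - V/V - V - i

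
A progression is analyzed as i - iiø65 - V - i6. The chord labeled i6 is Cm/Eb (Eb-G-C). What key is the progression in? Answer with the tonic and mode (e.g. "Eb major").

The anchor chord is a minor triad on C, labeled i6.
If C is scale degree 1 and the mode makes that degree carry a minor triad, the tonic is C and the mode is minor.

C minor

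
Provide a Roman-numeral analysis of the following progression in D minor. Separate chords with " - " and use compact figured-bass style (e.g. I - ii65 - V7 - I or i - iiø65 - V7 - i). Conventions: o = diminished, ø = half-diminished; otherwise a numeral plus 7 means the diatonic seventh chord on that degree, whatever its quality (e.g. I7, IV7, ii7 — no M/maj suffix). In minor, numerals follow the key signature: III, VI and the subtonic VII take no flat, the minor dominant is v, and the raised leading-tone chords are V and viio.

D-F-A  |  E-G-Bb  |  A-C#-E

D-F-A has root D, degree 1 in D minor, so i.
E-G-Bb: root E is the supertonic; diminished triad there is iio.
A-C#-E has root A, degree 5 in D minor, so V.

i - iio - V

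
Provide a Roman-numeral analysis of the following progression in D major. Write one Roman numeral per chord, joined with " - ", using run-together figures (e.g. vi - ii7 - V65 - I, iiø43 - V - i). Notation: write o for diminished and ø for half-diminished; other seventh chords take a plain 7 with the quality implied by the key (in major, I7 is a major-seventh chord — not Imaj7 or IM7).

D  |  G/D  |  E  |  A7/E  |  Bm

D: major triad on D = scale degree 1 → I.
G/D has root G, degree 4 in D major, so IV64.
E: chromatic; E is V of V, so V/V.
A7/E: root A is the dominant; dominant seventh chord there is V43.
Bm: root B is the submediant; minor triad there is vi.

I - IV64 - V/V - V43 - vi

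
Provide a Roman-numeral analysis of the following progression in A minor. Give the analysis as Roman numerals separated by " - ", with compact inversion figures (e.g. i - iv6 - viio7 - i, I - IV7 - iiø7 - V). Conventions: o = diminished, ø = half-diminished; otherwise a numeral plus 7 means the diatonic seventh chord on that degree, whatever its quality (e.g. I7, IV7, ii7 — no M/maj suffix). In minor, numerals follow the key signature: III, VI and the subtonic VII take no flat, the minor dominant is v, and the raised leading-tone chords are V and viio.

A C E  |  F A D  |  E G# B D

i - iv6 - V7

A-C-E: minor triad on A = scale degree 1 → i.
F-A-D has root D, degree 4 in A minor, so iv6.
E-G#-B-D has root E, degree 5 in A minor, so V7.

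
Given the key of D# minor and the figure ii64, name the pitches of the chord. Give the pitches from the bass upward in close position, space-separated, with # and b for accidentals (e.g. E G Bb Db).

Scale degree 2 in D# minor is E#; here the chord built on it is altered to a minor triad. ii64 is the minor supertonic, borrowed from the parallel major (the Dorian ii).
So the chord is E#-G#-B#.
The figured bass 64 indicates second inversion, placing the fifth (B#) in the bass: B#-E#-G#.

B# E# G#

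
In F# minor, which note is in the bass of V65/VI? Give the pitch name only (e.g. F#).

C#

The applied chord V65/VI is rooted on A: A-C#-E-G.
The figure 65 means first inversion — the third is in the bass.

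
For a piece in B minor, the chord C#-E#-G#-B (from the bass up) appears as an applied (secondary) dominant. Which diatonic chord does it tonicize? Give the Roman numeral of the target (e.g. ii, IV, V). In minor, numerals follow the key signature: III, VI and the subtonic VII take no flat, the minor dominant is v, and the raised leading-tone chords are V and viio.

V

The chord is a dominant seventh chord on C#.
A dominant resolves down a perfect fifth: C# → F#. In B minor, F# is scale degree 5, i.e. V.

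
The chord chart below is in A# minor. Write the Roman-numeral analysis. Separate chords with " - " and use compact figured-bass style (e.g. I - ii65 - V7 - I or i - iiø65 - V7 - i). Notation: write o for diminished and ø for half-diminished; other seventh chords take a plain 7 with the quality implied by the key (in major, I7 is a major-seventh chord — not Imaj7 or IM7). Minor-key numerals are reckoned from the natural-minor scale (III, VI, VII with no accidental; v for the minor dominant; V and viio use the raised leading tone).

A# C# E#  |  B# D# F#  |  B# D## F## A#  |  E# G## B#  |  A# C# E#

A#-C#-E#: root A# is the tonic; minor triad there is i.
B#-D#-F#: root B# is the supertonic; diminished triad there is iio.
B#-D##-F##-A# is the secondary dominant of V (dominant seventh chord on B#): V7/V.
E#-G##-B#: root E# is the dominant; major triad there is V.
A#-C#-E#: root A# is the tonic; minor triad there is i.

i - iio - V7/V - V - i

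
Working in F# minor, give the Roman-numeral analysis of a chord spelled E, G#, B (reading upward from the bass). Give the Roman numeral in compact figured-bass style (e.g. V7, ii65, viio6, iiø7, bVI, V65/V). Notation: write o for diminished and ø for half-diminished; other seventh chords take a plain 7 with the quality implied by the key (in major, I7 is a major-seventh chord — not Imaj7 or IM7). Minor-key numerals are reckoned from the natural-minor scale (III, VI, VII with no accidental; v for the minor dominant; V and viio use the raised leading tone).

VII

Stacked in thirds the chord is E-G#-B: a major triad on E.
E is scale degree 7 in F# minor, and a major triad on that degree is written VII.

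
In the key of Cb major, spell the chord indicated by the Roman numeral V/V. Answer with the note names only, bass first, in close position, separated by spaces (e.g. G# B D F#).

Db F Ab

The slash means an applied dominant: we want the dominant of V. In Cb major, V is Gb major, and its dominant is built on Db.
Building a major triad on Db gives Db-F-Ab.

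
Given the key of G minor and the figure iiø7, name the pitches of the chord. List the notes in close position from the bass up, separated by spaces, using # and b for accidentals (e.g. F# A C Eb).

In G minor, the supertonic is A, and the diatonic chord built there is a half-diminished seventh chord.
Stacking thirds from A gives A-C-Eb-G.

A C Eb G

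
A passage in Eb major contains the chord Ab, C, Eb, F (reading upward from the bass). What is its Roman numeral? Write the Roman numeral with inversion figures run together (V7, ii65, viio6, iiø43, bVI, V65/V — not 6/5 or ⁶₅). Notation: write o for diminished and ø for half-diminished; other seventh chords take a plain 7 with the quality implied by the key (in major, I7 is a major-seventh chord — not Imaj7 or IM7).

ii65

Stacked in thirds the chord is F-Ab-C-Eb: a minor seventh chord on F.
In Eb major, F is the supertonic; the diatonic minor seventh chord there is ii7.
With Ab in the bass the chord is in first inversion, so the figured bass is 65.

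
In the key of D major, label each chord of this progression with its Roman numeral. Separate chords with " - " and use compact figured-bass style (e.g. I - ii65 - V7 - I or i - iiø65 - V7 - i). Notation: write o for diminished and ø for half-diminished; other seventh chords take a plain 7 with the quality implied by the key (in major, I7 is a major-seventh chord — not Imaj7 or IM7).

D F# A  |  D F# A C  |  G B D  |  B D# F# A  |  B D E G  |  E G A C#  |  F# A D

D-F#-A has root D, degree 1 in D major, so I.
D-F#-A-C: chromatic; D is V of IV, so V7/IV.
G-B-D has root G, degree 4 in D major, so IV.
B-D#-F#-A is the secondary dominant of ii (dominant seventh chord on B): V7/ii.
B-D-E-G: minor seventh chord on E = scale degree 2 → ii43.
E-G-A-C#: root A is the dominant; dominant seventh chord there is V43.
F#-A-D: root D is the tonic; major triad there is I6.

I - V7/IV - IV - V7/ii - ii43 - V43 - I6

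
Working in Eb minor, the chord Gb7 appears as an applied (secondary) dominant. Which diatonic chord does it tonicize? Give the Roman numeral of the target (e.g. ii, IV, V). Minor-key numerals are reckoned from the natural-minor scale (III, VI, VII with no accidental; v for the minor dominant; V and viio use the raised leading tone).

The chord is a dominant seventh chord on Gb.
A dominant resolves down a perfect fifth: Gb → Cb. In Eb minor, Cb is scale degree 6, i.e. VI.

VI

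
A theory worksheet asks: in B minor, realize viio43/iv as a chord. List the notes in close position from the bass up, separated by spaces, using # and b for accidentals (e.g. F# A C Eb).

The slash marks an applied leading-tone chord: viio of iv. In B minor, iv is E, so the leading tone to it is D#, a half step below.
Building a fully diminished seventh chord on D# gives D#-F#-A-C.
The figured bass 43 indicates second inversion, placing the fifth (A) in the bass: A-C-D#-F#.

A C D# F#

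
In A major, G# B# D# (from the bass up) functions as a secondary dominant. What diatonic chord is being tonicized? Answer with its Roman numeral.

iii

The chord is a major triad on G#.
A dominant resolves down a perfect fifth: G# → C#. In A major, C# is scale degree 3, i.e. iii.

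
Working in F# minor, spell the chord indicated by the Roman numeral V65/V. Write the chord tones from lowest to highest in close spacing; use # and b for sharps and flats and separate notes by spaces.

B# D# F# G#

V65/V is a secondary dominant — the dominant seventh of V. V in F# minor is C#, so the applied chord's root is G#, a perfect fifth above.
Building a dominant seventh chord on G# gives G#-B#-D#-F#.
The figured bass 65 indicates first inversion, placing the third (B#) in the bass: B#-D#-F#-G#.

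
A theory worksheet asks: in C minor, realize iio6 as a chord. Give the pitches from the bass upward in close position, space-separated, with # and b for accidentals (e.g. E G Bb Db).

F Ab D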